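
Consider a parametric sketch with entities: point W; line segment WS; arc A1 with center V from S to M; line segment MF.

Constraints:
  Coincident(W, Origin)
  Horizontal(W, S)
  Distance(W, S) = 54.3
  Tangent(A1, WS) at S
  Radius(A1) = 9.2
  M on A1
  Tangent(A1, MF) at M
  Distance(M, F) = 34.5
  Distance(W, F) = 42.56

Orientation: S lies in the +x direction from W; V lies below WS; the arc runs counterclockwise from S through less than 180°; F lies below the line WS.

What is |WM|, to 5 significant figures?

46.856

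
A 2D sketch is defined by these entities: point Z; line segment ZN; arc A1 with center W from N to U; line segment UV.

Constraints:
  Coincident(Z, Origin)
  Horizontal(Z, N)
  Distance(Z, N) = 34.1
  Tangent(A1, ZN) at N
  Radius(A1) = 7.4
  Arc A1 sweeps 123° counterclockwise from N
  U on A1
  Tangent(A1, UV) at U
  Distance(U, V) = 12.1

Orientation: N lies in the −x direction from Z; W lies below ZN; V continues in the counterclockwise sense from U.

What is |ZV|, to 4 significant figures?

40.03

On A1, N sits at bearing 90° from W; a 123° counterclockwise sweep puts U at bearing 213°, so U = W + 7.4·(cos 213°, sin 213°) = (-40.31, -11.43). Since A1 is tangent to UV there, WU ⟂ UV, so UV runs along (−sin 213°, cos 213°); with |UV| = 12.1, V = (-33.72, -21.58). Then |ZV| = |V − Z| = 40.03.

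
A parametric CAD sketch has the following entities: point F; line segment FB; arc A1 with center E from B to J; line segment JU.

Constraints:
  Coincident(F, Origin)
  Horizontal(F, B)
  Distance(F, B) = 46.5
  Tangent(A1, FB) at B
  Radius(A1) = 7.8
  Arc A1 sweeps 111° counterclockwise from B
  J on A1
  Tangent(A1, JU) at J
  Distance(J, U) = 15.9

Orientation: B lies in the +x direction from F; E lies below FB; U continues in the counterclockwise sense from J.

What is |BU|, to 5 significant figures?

25.488

On A1, B sits at bearing 90° from E; a 111° counterclockwise sweep puts J at bearing 201°, so J = E + 7.8·(cos 201°, sin 201°) = (39.218, -10.595). The tangent condition forces EJ to be normal to JU, so JU runs along (−sin 201°, cos 201°); with |JU| = 15.9, U = (44.916, -25.439). Then |BU| = |U − B| = 25.488.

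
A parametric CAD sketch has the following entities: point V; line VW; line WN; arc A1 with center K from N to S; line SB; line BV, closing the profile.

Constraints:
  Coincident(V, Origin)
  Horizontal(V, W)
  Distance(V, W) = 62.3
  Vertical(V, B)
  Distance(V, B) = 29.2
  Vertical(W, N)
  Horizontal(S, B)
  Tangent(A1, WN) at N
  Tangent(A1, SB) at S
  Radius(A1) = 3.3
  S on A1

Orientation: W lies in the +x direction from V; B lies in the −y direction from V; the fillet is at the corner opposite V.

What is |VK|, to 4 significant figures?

64.43

V and B share the same x with |VB| = 29.2 and B on the −y side, so B = (0.000, -29.20). The virtual corner opposite V is at (62.30, -29.20). The tangent condition forces KN to be normal to WN and tangency of A1 to SB means the radius KS is perpendicular to SB, with radius 3.3, so the center K sits 3.3 in from both sides at K = (59.00, -25.90). Then |VK| = |K − V| = 64.43.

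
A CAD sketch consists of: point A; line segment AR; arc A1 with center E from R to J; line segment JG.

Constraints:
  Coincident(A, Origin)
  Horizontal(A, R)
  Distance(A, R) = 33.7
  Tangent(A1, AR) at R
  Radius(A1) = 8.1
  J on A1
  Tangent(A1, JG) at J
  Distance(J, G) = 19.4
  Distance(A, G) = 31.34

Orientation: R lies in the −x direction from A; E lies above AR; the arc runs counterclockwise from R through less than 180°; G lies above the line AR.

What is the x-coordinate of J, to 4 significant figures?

-25.99

A is at the origin; AR is horizontal with |AR| = 33.7 and R on the −x side, so R = (-33.70, 0.000). A1 meets AR tangentially, so ER is at right angles to AR, so E = R + (0, 8.1) = (-33.70, 8.100). Since EJ ⟂ JG (tangency), |EG| = √(8.1² + 19.4²) = 21.02 regardless of where J sits on A1. So G lies on both circle(A, 31.34) and circle(E, 21.02); the above-AR intersection is G = (-20.05, 24.09). J is the foot of the tangent from G: J = (-25.99, 5.620).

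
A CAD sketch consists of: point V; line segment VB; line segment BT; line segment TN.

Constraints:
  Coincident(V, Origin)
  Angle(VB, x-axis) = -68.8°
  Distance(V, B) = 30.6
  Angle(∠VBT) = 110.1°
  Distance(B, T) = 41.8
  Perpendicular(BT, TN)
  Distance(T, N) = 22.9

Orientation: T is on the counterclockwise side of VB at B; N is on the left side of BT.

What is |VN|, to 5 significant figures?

52.641

V is at the origin; VB runs at -68.8° with length 30.6, so B = 30.6·(cos -68.8°, sin -68.8°) = (11.066, -28.529). ∠VBT = 110.1°, so BT runs at -68.8° + (180° − 110.1°) = 1.1000° from the x-axis; with |BT| = 41.8, T = B + 41.8·(cos 1.1000°, sin 1.1000°) = (52.858, -27.727). BT is perpendicular to TN; with |TN| = 22.9 on the left of BT, N = T + 22.9·(-0.019197, 0.99982) = (52.418, -4.8309). Then |VN| = |N − V| = 52.641.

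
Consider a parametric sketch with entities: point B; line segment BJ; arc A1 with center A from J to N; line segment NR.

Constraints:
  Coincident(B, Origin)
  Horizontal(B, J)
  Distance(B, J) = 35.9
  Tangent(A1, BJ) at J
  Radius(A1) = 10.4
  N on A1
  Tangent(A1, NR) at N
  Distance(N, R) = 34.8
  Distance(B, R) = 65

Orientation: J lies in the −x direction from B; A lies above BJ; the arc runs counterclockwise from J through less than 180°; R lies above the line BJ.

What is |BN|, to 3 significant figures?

31.8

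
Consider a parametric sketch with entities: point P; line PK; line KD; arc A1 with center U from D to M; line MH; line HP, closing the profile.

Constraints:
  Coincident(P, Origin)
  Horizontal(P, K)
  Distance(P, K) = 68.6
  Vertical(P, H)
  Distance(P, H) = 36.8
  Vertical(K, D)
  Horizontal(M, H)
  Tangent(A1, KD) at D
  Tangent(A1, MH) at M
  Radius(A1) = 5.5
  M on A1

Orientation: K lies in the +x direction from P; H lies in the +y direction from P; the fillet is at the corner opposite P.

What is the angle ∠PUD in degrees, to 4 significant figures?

153.6°

P is at the origin; PK is horizontal with |PK| = 68.6 and K on the +x side, so K = (68.60, 0.000). PH is vertical with |PH| = 36.8 and H on the +y side, so H = (0.000, 36.80). The virtual corner opposite P is at (68.60, 36.80). A1 meets KD tangentially, so UD is at right angles to KD and tangency of A1 to MH means the radius UM is perpendicular to MH, with radius 5.5, so the center U sits 5.5 in from both sides at U = (63.10, 31.30). That places the tangent points at D = (68.60, 31.30) on KD and M = (63.10, 36.80) on MH. Then cos ∠PUD = UP·UD / (|UP||UD|), giving 153.6°.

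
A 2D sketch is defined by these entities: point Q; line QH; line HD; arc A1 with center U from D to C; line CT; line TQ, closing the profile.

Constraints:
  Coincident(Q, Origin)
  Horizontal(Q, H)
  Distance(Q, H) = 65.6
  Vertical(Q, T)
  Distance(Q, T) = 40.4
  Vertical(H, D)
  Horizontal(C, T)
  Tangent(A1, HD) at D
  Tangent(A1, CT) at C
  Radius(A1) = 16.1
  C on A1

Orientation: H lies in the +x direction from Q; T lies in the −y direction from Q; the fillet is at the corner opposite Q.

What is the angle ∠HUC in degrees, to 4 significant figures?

146.5°

Q is at the origin; Q and H share the same y with |QH| = 65.6 and H on the +x side, so H = (65.60, 0.000). Q and T share the same x with |QT| = 40.4 and T on the −y side, so T = (0.000, -40.40). The virtual corner opposite Q is at (65.60, -40.40). Tangency of A1 to HD means the radius UD is perpendicular to HD and the tangent condition forces UC to be normal to CT, with radius 16.1, so the center U sits 16.1 in from both sides at U = (49.50, -24.30). That places the tangent points at D = (65.60, -24.30) on HD and C = (49.50, -40.40) on CT. Then cos ∠HUC = UH·UC / (|UH||UC|), giving 146.5°.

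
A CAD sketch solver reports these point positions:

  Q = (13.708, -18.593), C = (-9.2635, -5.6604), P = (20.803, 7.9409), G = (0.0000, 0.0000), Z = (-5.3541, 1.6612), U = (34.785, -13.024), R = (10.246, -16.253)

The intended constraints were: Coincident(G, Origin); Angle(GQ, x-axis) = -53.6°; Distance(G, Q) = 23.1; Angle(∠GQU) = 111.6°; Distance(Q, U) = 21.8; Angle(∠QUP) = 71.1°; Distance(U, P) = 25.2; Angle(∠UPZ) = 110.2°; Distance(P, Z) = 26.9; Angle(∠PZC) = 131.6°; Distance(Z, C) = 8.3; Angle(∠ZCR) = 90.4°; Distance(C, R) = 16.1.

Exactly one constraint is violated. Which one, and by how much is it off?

Distance(C, R) = 16.1 — off by 6.10.

G = (0.00, 0.00) ✓; GQ at -53.60° ✓; |GQ| = 23.10 ✓; ∠GQU = 111.6° ✓; |QU| = 21.80 ✓; ∠QUP = 71.10° ✓; |UP| = 25.20 ✓; ∠UPZ = 110.2° ✓; |PZ| = 26.90 ✓; ∠PZC = 131.6° ✓; |ZC| = 8.300 ✓; ∠ZCR = 90.40° ✓; |CR| = 22.20 ✗.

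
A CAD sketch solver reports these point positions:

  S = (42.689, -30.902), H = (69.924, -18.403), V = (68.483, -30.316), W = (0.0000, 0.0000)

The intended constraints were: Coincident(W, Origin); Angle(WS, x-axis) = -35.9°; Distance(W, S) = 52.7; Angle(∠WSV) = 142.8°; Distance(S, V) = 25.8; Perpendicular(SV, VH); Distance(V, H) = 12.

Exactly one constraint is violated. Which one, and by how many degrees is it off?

Perpendicular(SV, VH) — off by 8.20°.

W = (0.00, 0.00) ✓; WS at -35.90° ✓; |WS| = 52.70 ✓; ∠WSV = 142.8° ✓; |SV| = 25.80 ✓; ∠(SV, VH) = 81.80° ✗; |VH| = 12.00 ✓.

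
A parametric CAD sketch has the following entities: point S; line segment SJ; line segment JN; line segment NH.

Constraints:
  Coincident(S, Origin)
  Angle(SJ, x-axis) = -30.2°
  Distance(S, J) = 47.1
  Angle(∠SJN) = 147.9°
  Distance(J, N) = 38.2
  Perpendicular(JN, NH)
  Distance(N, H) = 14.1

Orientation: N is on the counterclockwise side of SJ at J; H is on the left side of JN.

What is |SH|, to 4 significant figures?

78.86

S is at the origin; SJ runs at -30.2° with length 47.1, so J = 47.1·(cos -30.2°, sin -30.2°) = (40.71, -23.69). ∠SJN = 147.9°, so JN runs at -30.2° + (180° − 147.9°) = 1.900° from the x-axis; with |JN| = 38.2, N = J + 38.2·(cos 1.900°, sin 1.900°) = (78.89, -22.43). The perpendicularity gives NH at right angles to JN; with |NH| = 14.1 on the left of JN, H = N + 14.1·(-0.03316, 0.9995) = (78.42, -8.333). Then |SH| = |H − S| = 78.86.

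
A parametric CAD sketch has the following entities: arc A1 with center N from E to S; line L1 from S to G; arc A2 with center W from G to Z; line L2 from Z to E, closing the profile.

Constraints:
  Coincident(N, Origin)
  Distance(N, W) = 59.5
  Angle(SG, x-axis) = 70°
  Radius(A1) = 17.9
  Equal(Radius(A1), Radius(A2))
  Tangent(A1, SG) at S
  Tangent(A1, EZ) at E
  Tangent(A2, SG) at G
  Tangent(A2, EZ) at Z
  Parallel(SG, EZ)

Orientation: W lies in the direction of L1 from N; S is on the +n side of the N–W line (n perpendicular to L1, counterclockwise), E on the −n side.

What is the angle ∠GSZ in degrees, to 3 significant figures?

31.0°

Tangency of A1 to both parallel lines with radius 17.9 puts S and E at N ± 17.9·n: S = (-16.8, 6.12), E = (16.8, -6.12). Equal radii place G and Z the same way about W: G = W + 17.9·n = (3.53, 62.0), Z = W − 17.9·n = (37.2, 49.8). Then cos ∠GSZ = SG·SZ / (|SG||SZ|), giving 31.0°.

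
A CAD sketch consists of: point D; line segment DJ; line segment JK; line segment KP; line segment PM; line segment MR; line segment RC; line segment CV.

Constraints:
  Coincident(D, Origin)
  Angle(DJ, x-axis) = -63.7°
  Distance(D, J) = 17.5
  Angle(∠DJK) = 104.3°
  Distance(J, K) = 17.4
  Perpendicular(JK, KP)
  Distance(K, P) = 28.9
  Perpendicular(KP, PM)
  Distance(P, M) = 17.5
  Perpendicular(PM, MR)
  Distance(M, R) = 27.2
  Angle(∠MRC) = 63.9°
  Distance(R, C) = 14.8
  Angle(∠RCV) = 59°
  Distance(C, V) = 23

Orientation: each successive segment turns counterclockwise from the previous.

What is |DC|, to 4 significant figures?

19.58

D is at the origin; DJ runs at -63.7° with length 17.5, so J = (7.754, -15.69). ∠DJK = 104.3° gives JK at 12.00° from the x-axis; with |JK| = 17.4, K = (24.77, -12.07). JK is perpendicular to KP, so KP runs at 102.0°; with |KP| = 28.9, P = (18.76, 16.20). KP ⟂ PM, so PM runs at -168.0°; with |PM| = 17.5, M = (1.647, 12.56). PM ⟂ MR, so MR runs at -78.00°; with |MR| = 27.2, R = (7.302, -14.05). ∠MRC = 63.9° gives RC at 38.10° from the x-axis; with |RC| = 14.8, C = (18.95, -4.914). Then |DC| = |C − D| = 19.58.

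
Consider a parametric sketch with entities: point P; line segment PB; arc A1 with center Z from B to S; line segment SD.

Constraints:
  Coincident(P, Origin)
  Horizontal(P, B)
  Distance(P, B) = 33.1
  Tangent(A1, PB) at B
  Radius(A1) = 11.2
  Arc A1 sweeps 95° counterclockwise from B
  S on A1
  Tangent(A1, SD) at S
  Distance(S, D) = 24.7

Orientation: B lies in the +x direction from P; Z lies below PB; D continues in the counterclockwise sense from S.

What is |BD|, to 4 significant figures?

37.87

P is at the origin; PB is horizontal with |PB| = 33.1 and B on the +x side, so B = (33.10, 0.000). Tangency of A1 to PB means the radius ZB is perpendicular to PB, so Z = B + (0, -11.2) = (33.10, -11.20). On A1, B sits at bearing 90° from Z; a 95° counterclockwise sweep puts S at bearing 185°, so S = Z + 11.2·(cos 185°, sin 185°) = (21.94, -12.18). The tangent condition forces ZS to be normal to SD, so SD runs along (−sin 185°, cos 185°); with |SD| = 24.7, D = (24.10, -36.78). Then |BD| = |D − B| = 37.87.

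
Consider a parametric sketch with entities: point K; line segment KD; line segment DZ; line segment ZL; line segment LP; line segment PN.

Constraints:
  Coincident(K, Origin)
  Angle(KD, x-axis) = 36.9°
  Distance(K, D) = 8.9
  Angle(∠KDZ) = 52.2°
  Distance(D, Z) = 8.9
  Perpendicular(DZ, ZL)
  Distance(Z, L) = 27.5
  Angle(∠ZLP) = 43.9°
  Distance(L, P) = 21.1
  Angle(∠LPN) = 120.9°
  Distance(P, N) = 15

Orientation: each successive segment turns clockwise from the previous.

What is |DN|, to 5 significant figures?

2.8249

K is at the origin; KD runs at 36.9° with length 8.9, so D = (7.1172, 5.3437). ∠KDZ = 52.2° gives DZ at -90.900° from the x-axis; with |DZ| = 8.9, Z = (6.9774, -3.5552). The perpendicularity gives ZL at right angles to DZ, so ZL runs at 179.10°; with |ZL| = 27.5, L = (-20.519, -3.1232). ∠ZLP = 43.9° gives LP at 43.000° from the x-axis; with |LP| = 21.1, P = (-5.0876, 11.267). ∠LPN = 120.9° gives PN at -16.100° from the x-axis; with |PN| = 15.0, N = (9.3240, 7.1072). Then |DN| = |N − D| = 2.8249.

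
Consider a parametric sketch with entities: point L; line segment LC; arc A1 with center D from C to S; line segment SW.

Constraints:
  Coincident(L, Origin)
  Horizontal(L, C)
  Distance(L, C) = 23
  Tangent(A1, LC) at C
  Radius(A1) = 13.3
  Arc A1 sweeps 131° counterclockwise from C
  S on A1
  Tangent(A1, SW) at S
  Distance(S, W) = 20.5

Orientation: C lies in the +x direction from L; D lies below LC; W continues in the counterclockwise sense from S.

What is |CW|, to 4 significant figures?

37.65

L is at the origin; LC is horizontal with |LC| = 23.0 and C on the +x side, so C = (23.00, 0.000). Since A1 is tangent to LC there, DC ⟂ LC, so D = C + (0, -13.3) = (23.00, -13.30). On A1, C sits at bearing 90° from D; a 131° counterclockwise sweep puts S at bearing 221°, so S = D + 13.3·(cos 221°, sin 221°) = (12.96, -22.03). The tangent condition forces DS to be normal to SW, so SW runs along (−sin 221°, cos 221°); with |SW| = 20.5, W = (26.41, -37.50). Then |CW| = |W − C| = 37.65.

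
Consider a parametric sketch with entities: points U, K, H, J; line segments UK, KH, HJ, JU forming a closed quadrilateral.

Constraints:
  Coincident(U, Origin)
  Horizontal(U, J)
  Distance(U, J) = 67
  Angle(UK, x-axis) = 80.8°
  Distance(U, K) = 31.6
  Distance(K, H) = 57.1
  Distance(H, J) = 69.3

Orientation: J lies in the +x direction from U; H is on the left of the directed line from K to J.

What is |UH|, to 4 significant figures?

83.34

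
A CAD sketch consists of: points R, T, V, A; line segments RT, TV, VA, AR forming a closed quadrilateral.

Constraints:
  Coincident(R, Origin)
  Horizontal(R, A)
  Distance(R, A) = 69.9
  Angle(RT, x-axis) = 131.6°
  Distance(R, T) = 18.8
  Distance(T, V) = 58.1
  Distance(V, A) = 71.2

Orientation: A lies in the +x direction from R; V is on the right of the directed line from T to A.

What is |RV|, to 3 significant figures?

40.7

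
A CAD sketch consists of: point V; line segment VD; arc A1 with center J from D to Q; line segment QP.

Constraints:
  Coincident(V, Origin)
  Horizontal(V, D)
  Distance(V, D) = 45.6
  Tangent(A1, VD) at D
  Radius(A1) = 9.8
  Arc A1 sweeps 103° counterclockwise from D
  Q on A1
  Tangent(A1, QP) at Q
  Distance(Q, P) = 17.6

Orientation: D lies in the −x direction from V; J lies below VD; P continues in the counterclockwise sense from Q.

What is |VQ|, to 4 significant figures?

56.44

V is at the origin; VD is horizontal with |VD| = 45.6 and D on the −x side, so D = (-45.60, 0.000). Since A1 is tangent to VD there, JD ⟂ VD, so J = D + (0, -9.8) = (-45.60, -9.800). On A1, D sits at bearing 90° from J; a 103° counterclockwise sweep puts Q at bearing 193°, so Q = J + 9.8·(cos 193°, sin 193°) = (-55.15, -12.00). Then |VQ| = |Q − V| = 56.44.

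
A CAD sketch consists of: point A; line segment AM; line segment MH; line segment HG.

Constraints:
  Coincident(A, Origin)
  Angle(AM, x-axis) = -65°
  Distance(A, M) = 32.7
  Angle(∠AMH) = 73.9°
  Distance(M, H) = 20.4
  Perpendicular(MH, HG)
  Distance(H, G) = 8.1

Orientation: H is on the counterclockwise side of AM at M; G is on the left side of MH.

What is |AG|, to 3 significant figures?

25.9

A is at the origin; AM runs at -65.0° with length 32.7, so M = 32.7·(cos -65.0°, sin -65.0°) = (13.8, -29.6). ∠AMH = 73.9°, so MH runs at -65.0° + (180° − 73.9°) = 41.1° from the x-axis; with |MH| = 20.4, H = M + 20.4·(cos 41.1°, sin 41.1°) = (29.2, -16.2). MH ⟂ HG; with |HG| = 8.1 on the left of MH, G = H + 8.1·(-0.657, 0.754) = (23.9, -10.1). Then |AG| = |G − A| = 25.9.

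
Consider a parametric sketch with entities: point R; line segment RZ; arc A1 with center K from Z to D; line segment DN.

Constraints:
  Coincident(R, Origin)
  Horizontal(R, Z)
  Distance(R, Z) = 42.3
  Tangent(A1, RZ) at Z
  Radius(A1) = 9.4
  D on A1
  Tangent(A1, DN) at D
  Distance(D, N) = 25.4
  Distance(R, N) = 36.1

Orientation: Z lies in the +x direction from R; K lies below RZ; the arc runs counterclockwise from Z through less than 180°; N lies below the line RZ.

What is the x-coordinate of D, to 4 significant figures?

33.86

R is at the origin; RZ is horizontal with |RZ| = 42.3 and Z on the +x side, so Z = (42.30, 0.000). Since A1 is tangent to RZ there, KZ ⟂ RZ, so K = Z + (0, -9.4) = (42.30, -9.400). Since KD ⟂ DN (tangency), |KN| = √(9.4² + 25.4²) = 27.08 regardless of where D sits on A1. So N lies on both circle(R, 36.1) and circle(K, 27.08); the below-RZ intersection is N = (22.69, -28.08). D is the foot of the tangent from N: D = (33.86, -5.267).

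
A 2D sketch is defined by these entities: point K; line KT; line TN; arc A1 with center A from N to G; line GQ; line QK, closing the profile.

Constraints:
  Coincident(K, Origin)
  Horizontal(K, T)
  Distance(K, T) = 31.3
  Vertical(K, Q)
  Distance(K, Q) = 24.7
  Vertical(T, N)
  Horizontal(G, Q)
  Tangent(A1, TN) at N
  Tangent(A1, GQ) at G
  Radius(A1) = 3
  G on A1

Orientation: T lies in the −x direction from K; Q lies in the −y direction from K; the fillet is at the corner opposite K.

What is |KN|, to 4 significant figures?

38.09

The virtual corner opposite K is at (-31.30, -24.70). Tangency of A1 to TN means the radius AN is perpendicular to TN and the tangent condition forces AG to be normal to GQ, with radius 3.0, so the center A sits 3.0 in from both sides at A = (-28.30, -21.70). That places the tangent points at N = (-31.30, -21.70) on TN and G = (-28.30, -24.70) on GQ. Then |KN| = |N − K| = 38.09.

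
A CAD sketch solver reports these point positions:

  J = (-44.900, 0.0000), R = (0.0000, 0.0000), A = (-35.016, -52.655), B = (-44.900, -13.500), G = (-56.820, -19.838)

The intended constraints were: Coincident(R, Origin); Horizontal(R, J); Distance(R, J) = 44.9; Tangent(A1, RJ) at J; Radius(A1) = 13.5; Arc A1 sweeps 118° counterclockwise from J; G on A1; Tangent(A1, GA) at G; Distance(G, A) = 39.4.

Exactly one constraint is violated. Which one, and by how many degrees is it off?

Tangent(A1, GA) at G — off by 5.60°.

R = (0.00, 0.00) ✓; R.y = 0.00, J.y = 0.00 ✓; |RJ| = 44.90 ✓; ∠(BJ, JR) = 90.00° ✓; |BJ| = 13.50 ✓; bearing(B→G) − bearing(B→J) = 118.0° ✓; |BG| = 13.50 ✓; ∠(BG, GA) = 84.40° ✗; |GA| = 39.40 ✓.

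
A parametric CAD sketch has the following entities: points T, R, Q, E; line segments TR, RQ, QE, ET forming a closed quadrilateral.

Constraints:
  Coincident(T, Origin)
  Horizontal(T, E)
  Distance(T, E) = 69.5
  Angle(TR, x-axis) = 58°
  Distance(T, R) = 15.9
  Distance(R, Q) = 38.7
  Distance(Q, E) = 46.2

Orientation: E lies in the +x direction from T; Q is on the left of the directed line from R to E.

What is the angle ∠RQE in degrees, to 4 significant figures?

94.49°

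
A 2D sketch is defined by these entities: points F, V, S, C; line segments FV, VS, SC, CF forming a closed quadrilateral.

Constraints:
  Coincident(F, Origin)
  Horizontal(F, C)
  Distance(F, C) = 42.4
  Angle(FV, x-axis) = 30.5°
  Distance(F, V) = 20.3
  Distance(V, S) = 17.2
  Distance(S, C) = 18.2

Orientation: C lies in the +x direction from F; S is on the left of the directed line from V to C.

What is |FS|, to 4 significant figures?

37.32

Checks: |VS| = 17.20 ✓; |SC| = 18.20 ✓.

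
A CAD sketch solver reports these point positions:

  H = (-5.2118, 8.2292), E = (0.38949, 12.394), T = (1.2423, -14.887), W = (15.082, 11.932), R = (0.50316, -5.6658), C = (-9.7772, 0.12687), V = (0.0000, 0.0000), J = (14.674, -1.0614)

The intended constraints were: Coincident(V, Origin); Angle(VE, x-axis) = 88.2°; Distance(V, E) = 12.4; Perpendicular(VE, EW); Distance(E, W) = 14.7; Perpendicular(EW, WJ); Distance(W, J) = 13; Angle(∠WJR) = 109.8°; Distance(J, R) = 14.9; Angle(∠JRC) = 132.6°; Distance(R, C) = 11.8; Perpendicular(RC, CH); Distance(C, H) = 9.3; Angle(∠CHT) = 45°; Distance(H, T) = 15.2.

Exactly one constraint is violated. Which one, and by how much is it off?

Distance(H, T) = 15.2 — off by 8.80.

V = (0.00, 0.00) ✓; VE at 88.20° ✓; |VE| = 12.40 ✓; ∠(VE, EW) = 90.00° ✓; |EW| = 14.70 ✓; ∠(EW, WJ) = 90.00° ✓; |WJ| = 13.00 ✓; ∠WJR = 109.8° ✓; |JR| = 14.90 ✓; ∠JRC = 132.6° ✓; |RC| = 11.80 ✓; ∠(RC, CH) = 90.00° ✓; |CH| = 9.300 ✓; ∠CHT = 45.00° ✓; |HT| = 24.00 ✗.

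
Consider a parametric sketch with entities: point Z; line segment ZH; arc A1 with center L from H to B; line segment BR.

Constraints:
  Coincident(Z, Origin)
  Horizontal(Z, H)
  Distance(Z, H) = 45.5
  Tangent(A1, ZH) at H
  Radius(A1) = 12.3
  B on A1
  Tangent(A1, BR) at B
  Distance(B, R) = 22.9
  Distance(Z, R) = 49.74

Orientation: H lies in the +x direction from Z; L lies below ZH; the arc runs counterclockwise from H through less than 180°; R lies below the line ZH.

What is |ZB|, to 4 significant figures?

35.66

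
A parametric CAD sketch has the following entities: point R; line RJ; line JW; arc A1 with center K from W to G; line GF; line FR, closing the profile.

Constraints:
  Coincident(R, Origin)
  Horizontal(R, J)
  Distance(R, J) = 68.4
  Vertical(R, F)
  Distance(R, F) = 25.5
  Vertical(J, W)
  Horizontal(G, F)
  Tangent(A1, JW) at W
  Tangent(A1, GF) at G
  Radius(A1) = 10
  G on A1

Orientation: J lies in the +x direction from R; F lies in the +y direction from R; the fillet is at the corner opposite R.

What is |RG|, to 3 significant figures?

63.7

R is at the origin; R and J share the same y with |RJ| = 68.4 and J on the +x side, so J = (68.4, 0.00). RF is vertical with |RF| = 25.5 and F on the +y side, so F = (0.00, 25.5). The virtual corner opposite R is at (68.4, 25.5). Since A1 is tangent to JW there, KW ⟂ JW and tangency of A1 to GF means the radius KG is perpendicular to GF, with radius 10.0, so the center K sits 10.0 in from both sides at K = (58.4, 15.5). That places the tangent points at W = (68.4, 15.5) on JW and G = (58.4, 25.5) on GF. Then |RG| = |G − R| = 63.7.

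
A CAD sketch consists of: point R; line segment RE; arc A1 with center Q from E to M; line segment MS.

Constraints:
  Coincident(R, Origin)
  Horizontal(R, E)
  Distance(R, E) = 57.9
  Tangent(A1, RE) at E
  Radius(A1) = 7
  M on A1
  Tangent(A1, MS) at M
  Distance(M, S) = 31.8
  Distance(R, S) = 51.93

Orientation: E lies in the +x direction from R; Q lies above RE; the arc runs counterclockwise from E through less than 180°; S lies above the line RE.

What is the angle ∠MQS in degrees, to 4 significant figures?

77.59°

Checks: |QM| = 7.000 ✓; ∠(QM, MS) = 90.00° ✓; |MS| = 31.80 ✓; |RS| = 51.93 ✓.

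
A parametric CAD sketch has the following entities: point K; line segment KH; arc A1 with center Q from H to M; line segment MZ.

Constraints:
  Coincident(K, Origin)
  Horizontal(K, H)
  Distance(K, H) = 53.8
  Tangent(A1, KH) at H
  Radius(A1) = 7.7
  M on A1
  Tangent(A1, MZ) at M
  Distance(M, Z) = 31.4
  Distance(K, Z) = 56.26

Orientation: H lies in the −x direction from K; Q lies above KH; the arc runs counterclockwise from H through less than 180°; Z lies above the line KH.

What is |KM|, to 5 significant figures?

46.648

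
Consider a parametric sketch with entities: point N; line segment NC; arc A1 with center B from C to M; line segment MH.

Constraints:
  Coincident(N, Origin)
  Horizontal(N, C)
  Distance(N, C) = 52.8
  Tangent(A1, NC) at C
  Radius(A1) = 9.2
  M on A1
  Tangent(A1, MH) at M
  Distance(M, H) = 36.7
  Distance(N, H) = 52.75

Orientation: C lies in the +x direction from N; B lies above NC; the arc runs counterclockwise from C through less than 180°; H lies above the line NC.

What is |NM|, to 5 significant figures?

61.269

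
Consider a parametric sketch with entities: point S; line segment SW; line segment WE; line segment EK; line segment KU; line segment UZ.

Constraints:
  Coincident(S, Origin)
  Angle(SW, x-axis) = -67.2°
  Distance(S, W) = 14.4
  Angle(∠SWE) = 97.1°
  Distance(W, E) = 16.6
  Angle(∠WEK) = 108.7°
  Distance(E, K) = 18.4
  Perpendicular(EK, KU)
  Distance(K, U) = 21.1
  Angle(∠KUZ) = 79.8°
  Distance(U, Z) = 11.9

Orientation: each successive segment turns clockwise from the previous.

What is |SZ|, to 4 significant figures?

3.147

The perpendicularity gives KU at right angles to EK, so KU runs at 48.60°; with |KU| = 21.1, U = (-8.659, 6.446). ∠KUZ = 79.8° gives UZ at -51.60° from the x-axis; with |UZ| = 11.9, Z = (-1.267, -2.880). Then |SZ| = |Z − S| = 3.147.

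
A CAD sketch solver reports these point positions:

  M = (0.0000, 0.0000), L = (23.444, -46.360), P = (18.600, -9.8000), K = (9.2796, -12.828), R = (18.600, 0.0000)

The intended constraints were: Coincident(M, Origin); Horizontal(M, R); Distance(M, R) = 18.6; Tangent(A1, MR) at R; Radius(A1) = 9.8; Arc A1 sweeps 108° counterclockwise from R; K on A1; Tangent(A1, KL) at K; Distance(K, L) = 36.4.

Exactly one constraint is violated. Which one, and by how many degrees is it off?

Tangent(A1, KL) at K — off by 4.90°.

M = (0.00, 0.00) ✓; M.y = 0.00, R.y = 0.00 ✓; |MR| = 18.60 ✓; ∠(PR, RM) = 90.00° ✓; |PR| = 9.800 ✓; bearing(P→K) − bearing(P→R) = 108.0° ✓; |PK| = 9.800 ✓; ∠(PK, KL) = 85.10° ✗; |KL| = 36.40 ✓.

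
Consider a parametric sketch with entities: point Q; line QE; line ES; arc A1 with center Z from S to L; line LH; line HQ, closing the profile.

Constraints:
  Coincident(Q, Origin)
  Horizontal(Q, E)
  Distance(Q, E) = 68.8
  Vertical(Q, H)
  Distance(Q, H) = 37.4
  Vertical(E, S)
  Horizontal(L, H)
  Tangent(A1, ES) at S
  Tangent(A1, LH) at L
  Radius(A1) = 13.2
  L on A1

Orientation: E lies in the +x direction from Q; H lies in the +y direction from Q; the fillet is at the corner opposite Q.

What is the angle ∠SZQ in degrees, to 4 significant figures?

156.5°

The virtual corner opposite Q is at (68.80, 37.40). A1 meets ES tangentially, so ZS is at right angles to ES and A1 meets LH tangentially, so ZL is at right angles to LH, with radius 13.2, so the center Z sits 13.2 in from both sides at Z = (55.60, 24.20). That places the tangent points at S = (68.80, 24.20) on ES and L = (55.60, 37.40) on LH. Then cos ∠SZQ = ZS·ZQ / (|ZS||ZQ|), giving 156.5°.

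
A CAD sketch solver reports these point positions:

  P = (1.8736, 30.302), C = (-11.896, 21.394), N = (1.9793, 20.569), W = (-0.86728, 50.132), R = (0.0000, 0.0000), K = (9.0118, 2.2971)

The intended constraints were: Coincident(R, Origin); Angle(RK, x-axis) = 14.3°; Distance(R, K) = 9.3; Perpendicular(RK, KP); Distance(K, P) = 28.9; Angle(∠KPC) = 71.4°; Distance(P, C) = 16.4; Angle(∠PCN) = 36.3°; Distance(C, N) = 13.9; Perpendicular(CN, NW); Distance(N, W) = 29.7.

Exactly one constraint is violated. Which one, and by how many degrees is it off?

Perpendicular(CN, NW) — off by 8.90°.

R = (0.00, 0.00) ✓; RK at 14.30° ✓; |RK| = 9.300 ✓; ∠(RK, KP) = 90.00° ✓; |KP| = 28.90 ✓; ∠KPC = 71.40° ✓; |PC| = 16.40 ✓; ∠PCN = 36.30° ✓; |CN| = 13.90 ✓; ∠(CN, NW) = 98.90° ✗; |NW| = 29.70 ✓.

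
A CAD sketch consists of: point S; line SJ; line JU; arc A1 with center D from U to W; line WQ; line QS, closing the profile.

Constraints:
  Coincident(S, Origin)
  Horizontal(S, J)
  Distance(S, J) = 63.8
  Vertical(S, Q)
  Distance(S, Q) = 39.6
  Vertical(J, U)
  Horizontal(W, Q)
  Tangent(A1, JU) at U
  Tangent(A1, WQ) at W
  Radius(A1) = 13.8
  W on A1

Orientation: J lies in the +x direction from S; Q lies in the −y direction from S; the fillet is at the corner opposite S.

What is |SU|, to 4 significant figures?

68.82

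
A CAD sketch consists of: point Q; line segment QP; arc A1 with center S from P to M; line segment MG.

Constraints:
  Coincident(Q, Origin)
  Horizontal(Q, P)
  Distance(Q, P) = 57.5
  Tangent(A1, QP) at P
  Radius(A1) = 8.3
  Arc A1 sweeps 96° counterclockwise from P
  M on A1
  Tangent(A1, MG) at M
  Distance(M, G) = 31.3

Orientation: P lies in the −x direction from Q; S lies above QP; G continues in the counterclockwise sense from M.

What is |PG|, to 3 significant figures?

40.6

Q is at the origin; Q and P share the same y with |QP| = 57.5 and P on the −x side, so P = (-57.5, 0.00). The tangent condition forces SP to be normal to QP, so S = P + (0, 8.3) = (-57.5, 8.30). On A1, P sits at bearing -90° from S; a 96° counterclockwise sweep puts M at bearing 6°, so M = S + 8.3·(cos 6°, sin 6°) = (-49.2, 9.17). Tangency of A1 to MG means the radius SM is perpendicular to MG, so MG runs along (−sin 6°, cos 6°); with |MG| = 31.3, G = (-52.5, 40.3). Then |PG| = |G − P| = 40.6.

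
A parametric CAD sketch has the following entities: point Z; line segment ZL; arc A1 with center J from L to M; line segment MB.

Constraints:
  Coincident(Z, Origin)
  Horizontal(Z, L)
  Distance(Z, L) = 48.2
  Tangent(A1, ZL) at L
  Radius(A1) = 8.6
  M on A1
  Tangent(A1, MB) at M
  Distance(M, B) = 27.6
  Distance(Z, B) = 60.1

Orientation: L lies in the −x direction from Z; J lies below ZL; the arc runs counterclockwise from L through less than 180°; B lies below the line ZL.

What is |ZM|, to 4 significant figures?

57.46

Checks: |JM| = 8.600 ✓; ∠(JM, MB) = 90.00° ✓; |MB| = 27.60 ✓; |ZB| = 60.10 ✓.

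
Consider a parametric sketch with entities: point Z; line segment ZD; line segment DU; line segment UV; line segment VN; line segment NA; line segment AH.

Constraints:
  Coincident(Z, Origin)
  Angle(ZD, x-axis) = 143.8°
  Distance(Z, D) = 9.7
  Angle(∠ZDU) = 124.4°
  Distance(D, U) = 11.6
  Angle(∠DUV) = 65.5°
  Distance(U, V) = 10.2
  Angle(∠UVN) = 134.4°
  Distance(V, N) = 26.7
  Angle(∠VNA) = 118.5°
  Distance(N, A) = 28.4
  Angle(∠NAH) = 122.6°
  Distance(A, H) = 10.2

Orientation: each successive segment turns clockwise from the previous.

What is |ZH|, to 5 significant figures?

36.906

Z is at the origin; ZD runs at 143.8° with length 9.7, so D = (-7.8275, 5.7289). ∠ZDU = 124.4° gives DU at 88.200° from the x-axis; with |DU| = 11.6, U = (-7.4632, 17.323). ∠DUV = 65.5° gives UV at -26.300° from the x-axis; with |UV| = 10.2, V = (1.6810, 12.804). ∠UVN = 134.4° gives VN at -71.900° from the x-axis; with |VN| = 26.7, N = (9.9761, -12.575). ∠VNA = 118.5° gives NA at -133.40° from the x-axis; with |NA| = 28.4, A = (-9.5372, -33.210). ∠NAH = 122.6° gives AH at 169.20° from the x-axis; with |AH| = 10.2, H = (-19.557, -31.298). Then |ZH| = |H − Z| = 36.906.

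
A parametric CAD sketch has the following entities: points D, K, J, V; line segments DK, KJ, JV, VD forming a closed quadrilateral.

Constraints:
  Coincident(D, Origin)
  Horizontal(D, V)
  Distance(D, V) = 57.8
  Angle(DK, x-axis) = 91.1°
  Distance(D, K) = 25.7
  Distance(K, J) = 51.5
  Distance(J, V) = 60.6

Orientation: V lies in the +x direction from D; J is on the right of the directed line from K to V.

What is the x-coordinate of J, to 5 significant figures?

2.9156

D is at the origin; DV is horizontal with |DV| = 57.8 and V in +x, so V = (57.8, 0). DK runs at 91.1° with |DK| = 25.7, so K = (-0.49337, 25.695). J is determined by |KJ| = 51.5 and |JV| = 60.6 together: it lies at the intersection of circle(K, 51.5) and circle(V, 60.6). With |KV| = 63.705, the foot of the radical line on KV is 23.846 from K and the perpendicular offset is √(51.5² − 23.846²) = 45.647. Taking the right-of-KV solution: J = (2.9156, -25.692).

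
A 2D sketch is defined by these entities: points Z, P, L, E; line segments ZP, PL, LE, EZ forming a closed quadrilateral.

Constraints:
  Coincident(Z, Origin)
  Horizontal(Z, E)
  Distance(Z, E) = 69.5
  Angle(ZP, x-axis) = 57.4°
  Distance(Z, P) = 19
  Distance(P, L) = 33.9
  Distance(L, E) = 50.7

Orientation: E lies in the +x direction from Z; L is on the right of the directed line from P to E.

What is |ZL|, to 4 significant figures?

26.72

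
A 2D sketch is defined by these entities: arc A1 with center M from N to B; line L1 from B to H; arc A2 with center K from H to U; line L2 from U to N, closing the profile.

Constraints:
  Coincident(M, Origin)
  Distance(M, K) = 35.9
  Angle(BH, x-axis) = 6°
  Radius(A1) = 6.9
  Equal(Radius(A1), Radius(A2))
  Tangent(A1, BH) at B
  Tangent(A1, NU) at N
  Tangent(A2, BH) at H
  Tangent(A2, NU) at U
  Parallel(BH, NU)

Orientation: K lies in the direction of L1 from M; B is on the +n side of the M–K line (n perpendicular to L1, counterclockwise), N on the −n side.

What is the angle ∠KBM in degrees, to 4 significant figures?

79.12°

M is at the origin and K lies 35.9 along u from M, so K = 35.9·u = (35.70, 3.753). Tangency of A1 to both parallel lines with radius 6.9 puts B and N at M ± 6.9·n: B = (-0.7212, 6.862), N = (0.7212, -6.862). Then cos ∠KBM = BK·BM / (|BK||BM|), giving 79.12°.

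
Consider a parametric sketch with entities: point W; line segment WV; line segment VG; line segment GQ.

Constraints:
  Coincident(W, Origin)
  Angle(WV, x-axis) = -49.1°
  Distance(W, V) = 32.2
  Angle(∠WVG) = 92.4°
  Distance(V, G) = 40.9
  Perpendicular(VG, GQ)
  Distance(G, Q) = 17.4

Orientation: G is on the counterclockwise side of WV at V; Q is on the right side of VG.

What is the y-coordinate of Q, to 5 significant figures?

-12.495

W is at the origin; WV runs at -49.1° with length 32.2, so V = 32.2·(cos -49.1°, sin -49.1°) = (21.083, -24.338). ∠WVG = 92.4°, so VG runs at -49.1° + (180° − 92.4°) = 38.500° from the x-axis; with |VG| = 40.9, G = V + 40.9·(cos 38.500°, sin 38.500°) = (53.091, 1.1224). VG is perpendicular to GQ; with |GQ| = 17.4 on the right of VG, Q = G + 17.4·(0.62251, -0.78261) = (63.923, -12.495). So Q.y = -12.495.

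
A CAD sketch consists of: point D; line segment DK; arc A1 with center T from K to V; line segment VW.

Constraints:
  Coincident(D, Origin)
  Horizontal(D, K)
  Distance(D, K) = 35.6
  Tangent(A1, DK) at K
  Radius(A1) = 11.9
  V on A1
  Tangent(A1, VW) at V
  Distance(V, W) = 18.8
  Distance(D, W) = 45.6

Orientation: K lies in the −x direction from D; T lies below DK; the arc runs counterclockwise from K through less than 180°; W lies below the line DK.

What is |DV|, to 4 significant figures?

48.49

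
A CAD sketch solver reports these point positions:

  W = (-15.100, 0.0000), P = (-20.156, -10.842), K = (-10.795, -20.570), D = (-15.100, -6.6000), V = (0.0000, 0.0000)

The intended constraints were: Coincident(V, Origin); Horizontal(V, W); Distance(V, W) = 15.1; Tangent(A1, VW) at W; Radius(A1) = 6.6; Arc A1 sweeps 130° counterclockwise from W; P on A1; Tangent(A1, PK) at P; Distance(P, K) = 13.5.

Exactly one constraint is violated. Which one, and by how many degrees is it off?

Tangent(A1, PK) at P — off by 3.90°.

V = (0.00, 0.00) ✓; V.y = 0.00, W.y = 0.00 ✓; |VW| = 15.10 ✓; ∠(DW, WV) = 90.00° ✓; |DW| = 6.600 ✓; bearing(D→P) − bearing(D→W) = 130.0° ✓; |DP| = 6.600 ✓; ∠(DP, PK) = 86.10° ✗; |PK| = 13.50 ✓.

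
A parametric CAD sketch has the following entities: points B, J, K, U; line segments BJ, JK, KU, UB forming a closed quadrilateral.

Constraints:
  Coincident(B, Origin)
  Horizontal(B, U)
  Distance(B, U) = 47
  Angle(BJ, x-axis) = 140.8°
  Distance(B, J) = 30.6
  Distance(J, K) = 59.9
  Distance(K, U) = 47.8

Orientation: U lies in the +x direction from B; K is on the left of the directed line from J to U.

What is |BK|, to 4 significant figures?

54.23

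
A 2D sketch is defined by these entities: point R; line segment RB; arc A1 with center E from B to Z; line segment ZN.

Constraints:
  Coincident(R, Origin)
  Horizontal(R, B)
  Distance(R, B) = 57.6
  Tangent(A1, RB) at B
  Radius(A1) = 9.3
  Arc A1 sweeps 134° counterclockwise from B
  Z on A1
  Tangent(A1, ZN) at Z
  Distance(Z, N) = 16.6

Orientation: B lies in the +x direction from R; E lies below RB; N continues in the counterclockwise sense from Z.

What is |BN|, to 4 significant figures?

28.12

R is at the origin; RB is horizontal with |RB| = 57.6 and B on the +x side, so B = (57.60, 0.000). A1 meets RB tangentially, so EB is at right angles to RB, so E = B + (0, -9.3) = (57.60, -9.300). On A1, B sits at bearing 90° from E; a 134° counterclockwise sweep puts Z at bearing 224°, so Z = E + 9.3·(cos 224°, sin 224°) = (50.91, -15.76). The tangent condition forces EZ to be normal to ZN, so ZN runs along (−sin 224°, cos 224°); with |ZN| = 16.6, N = (62.44, -27.70). Then |BN| = |N − B| = 28.12.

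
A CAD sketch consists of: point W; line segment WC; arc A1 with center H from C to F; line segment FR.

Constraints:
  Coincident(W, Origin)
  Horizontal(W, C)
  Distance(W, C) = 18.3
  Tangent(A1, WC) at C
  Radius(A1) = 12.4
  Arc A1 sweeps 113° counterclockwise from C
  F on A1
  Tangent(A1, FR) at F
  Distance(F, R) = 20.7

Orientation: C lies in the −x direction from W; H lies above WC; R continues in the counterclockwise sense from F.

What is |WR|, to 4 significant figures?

39.27

W is at the origin; WC is horizontal with |WC| = 18.3 and C on the −x side, so C = (-18.30, 0.000). A1 meets WC tangentially, so HC is at right angles to WC, so H = C + (0, 12.4) = (-18.30, 12.40). On A1, C sits at bearing -90° from H; a 113° counterclockwise sweep puts F at bearing 23°, so F = H + 12.4·(cos 23°, sin 23°) = (-6.886, 17.25). The tangent condition forces HF to be normal to FR, so FR runs along (−sin 23°, cos 23°); with |FR| = 20.7, R = (-14.97, 36.30). Then |WR| = |R − W| = 39.27.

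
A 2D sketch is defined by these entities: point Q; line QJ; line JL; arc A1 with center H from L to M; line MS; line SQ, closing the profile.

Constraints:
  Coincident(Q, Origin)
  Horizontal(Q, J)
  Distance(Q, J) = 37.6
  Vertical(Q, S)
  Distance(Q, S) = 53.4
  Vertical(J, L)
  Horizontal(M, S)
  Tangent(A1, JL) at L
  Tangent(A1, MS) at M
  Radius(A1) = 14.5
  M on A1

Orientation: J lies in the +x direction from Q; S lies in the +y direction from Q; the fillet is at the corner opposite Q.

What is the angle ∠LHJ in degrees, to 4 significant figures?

69.56°

Q is at the origin; Q and J share the same y with |QJ| = 37.6 and J on the +x side, so J = (37.60, 0.000). Q and S share the same x with |QS| = 53.4 and S on the +y side, so S = (0.000, 53.40). The virtual corner opposite Q is at (37.60, 53.40). A1 meets JL tangentially, so HL is at right angles to JL and A1 meets MS tangentially, so HM is at right angles to MS, with radius 14.5, so the center H sits 14.5 in from both sides at H = (23.10, 38.90). That places the tangent points at L = (37.60, 38.90) on JL and M = (23.10, 53.40) on MS. Then cos ∠LHJ = HL·HJ / (|HL||HJ|), giving 69.56°.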